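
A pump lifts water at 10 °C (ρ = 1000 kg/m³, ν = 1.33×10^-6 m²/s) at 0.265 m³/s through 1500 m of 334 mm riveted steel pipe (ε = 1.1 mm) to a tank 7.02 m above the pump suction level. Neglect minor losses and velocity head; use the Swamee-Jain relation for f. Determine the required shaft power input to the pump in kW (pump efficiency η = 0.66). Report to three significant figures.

P_shaft ≈ 251 kW

V = 4Q/(πD²) = 3.025 m/s; Re = 7.60×10^5; ε/D = 0.00329; f = 0.02711
h_f = f(L/D)V²/2g = 56.78 m
Total head H = z + h_f = 7.02 + 56.78 = 63.80 m
P_hyd = ρgQH = 1000·9.81·0.265·63.80 = 165.8 kW
P_shaft = P_hyd/η = 165.8/0.66 = 251.3 kW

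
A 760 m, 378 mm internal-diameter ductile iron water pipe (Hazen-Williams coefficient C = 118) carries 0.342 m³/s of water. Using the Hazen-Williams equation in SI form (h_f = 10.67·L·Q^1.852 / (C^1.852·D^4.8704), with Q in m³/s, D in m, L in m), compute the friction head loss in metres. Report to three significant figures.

h_f = 10.67·760·0.342^1.852 / (118^1.852·0.378^4.8704) = 18.48 m

h_f ≈ 18.5 m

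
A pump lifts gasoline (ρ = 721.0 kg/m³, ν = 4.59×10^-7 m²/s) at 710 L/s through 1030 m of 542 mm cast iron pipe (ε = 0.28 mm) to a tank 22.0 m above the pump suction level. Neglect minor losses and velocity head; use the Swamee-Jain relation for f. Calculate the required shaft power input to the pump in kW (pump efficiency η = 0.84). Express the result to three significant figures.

P_shaft ≈ 225 kW

V = 4Q/(πD²) = 3.077 m/s; Re = 3.63×10^6; ε/D = 5.17×10^-4; f = 0.01701
h_f = f(L/D)V²/2g = 15.61 m
Total head H = z + h_f = 22.0 + 15.61 = 37.61 m
P_hyd = ρgQH = 721.0·9.81·0.710·37.61 = 188.8 kW
P_shaft = P_hyd/η = 188.8/0.84 = 224.8 kW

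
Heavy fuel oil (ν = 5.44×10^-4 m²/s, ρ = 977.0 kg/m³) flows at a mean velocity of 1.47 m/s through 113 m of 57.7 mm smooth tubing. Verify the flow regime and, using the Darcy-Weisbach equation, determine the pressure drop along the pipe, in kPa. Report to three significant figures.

Re = VD/ν = 1.47·0.05770/5.44×10^-4 = 156 → laminar (Re < 2300)
f = 64/Re = 0.4105
h_f = f(L/D)V²/(2g) = 0.4105·(113/0.05770)·1.47²/(2·9.81) = 88.54 m
Δp = ρg·h_f = 977.0·9.81·88.54 = 848.6 kPa

Δp ≈ 849 kPa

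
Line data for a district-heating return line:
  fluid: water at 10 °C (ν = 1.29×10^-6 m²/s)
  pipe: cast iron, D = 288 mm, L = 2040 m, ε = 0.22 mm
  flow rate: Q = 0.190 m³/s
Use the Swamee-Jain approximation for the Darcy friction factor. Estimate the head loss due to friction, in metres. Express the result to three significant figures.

V = 4Q/(πD²) = 4·0.190/(π·0.288²) = 2.917 m/s
Re = VD/ν = 2.917·0.288/1.29×10^-6 = 6.51×10^5 → turbulent
ε/D = 0.22/288 = 7.64×10^-4
Swamee-Jain: f = 0.01908
h_f = f(L/D)V²/(2g) = 0.01908·(2040/0.288)·2.917²/(2·9.81) = 58.60 m

h_f ≈ 58.6 m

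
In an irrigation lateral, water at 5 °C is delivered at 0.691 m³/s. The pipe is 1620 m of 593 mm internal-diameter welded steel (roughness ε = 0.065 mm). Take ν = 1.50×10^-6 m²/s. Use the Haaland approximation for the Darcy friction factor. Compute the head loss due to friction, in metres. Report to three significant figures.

h_f ≈ 11.7 m

V = 4Q/(πD²) = 4·0.691/(π·0.593²) = 2.502 m/s
Re = VD/ν = 2.502·0.593/1.50×10^-6 = 9.89×10^5 → turbulent
ε/D = 0.065/593 = 1.10×10^-4
Haaland: f = 0.01348
h_f = f(L/D)V²/(2g) = 0.01348·(1620/0.593)·2.502²/(2·9.81) = 11.75 m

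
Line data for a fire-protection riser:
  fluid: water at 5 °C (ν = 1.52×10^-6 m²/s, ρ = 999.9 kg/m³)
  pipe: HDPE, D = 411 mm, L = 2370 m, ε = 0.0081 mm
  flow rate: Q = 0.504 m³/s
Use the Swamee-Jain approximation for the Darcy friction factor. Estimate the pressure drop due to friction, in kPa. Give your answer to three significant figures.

V = 4Q/(πD²) = 4·0.504/(π·0.411²) = 3.799 m/s
Re = VD/ν = 3.799·0.411/1.52×10^-6 = 1.03×10^6 → turbulent
ε/D = 0.0081/411 = 1.97×10^-5
Swamee-Jain: f = 0.01203
h_f = f(L/D)V²/(2g) = 0.01203·(2370/0.411)·3.799²/(2·9.81) = 51.03 m
Δp = ρg·h_f = 999.9·9.81·51.03 = 500.5 kPa

Δp ≈ 501 kPa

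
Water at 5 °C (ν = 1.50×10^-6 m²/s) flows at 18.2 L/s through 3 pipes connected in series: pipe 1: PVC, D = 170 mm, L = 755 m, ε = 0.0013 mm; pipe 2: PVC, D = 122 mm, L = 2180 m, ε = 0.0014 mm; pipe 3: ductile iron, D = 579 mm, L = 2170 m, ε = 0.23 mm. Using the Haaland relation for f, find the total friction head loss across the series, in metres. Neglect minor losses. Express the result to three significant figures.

Pipe 1: V = 0.8018 m/s, Re = 9.09×10^4, ε/D = 7.65×10^-6, f = 0.01821, h_1 = f(L/D)V²/2g = 2.650 m
Pipe 2: V = 1.557 m/s, Re = 1.27×10^5, ε/D = 1.15×10^-5, f = 0.01703, h_2 = f(L/D)V²/2g = 37.59 m
Pipe 3: V = 0.06912 m/s, Re = 2.67×10^4, ε/D = 3.97×10^-4, f = 0.02483, h_3 = f(L/D)V²/2g = 0.02266 m
Series → Q common, losses add: H = Σh = 40.26 m

H ≈ 40.3 m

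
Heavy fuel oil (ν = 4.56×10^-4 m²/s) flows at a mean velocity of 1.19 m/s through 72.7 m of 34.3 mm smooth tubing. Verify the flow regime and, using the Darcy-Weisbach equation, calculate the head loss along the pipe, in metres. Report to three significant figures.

Re = VD/ν = 1.19·0.03430/4.56×10^-4 = 89.5 → laminar (Re < 2300)
f = 64/Re = 0.7150
h_f = f(L/D)V²/(2g) = 0.7150·(72.7/0.03430)·1.19²/(2·9.81) = 109.4 m

h_f ≈ 109 m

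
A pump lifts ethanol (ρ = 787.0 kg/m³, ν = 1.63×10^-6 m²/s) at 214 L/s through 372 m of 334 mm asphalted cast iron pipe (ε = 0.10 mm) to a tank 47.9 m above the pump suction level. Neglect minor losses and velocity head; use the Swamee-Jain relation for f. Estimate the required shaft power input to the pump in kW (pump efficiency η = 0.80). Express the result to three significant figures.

P_shaft ≈ 110 kW

V = 4Q/(πD²) = 2.442 m/s; Re = 5.00×10^5; ε/D = 2.99×10^-4; f = 0.01637
h_f = f(L/D)V²/2g = 5.543 m
Total head H = z + h_f = 47.9 + 5.543 = 53.44 m
P_hyd = ρgQH = 787.0·9.81·0.214·53.44 = 88.30 kW
P_shaft = P_hyd/η = 88.30/0.80 = 110.4 kW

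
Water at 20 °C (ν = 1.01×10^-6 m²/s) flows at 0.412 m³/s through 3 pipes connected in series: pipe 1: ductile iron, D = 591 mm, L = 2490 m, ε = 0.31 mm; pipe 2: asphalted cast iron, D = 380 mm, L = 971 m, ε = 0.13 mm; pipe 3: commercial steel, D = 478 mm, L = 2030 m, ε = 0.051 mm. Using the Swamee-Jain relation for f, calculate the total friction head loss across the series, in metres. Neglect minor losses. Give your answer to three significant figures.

H ≈ 51.3 m

Pipe 1: V = 1.502 m/s, Re = 8.79×10^5, ε/D = 5.25×10^-4, f = 0.01753, h_1 = f(L/D)V²/2g = 8.492 m
Pipe 2: V = 3.633 m/s, Re = 1.37×10^6, ε/D = 3.42×10^-4, f = 0.01594, h_2 = f(L/D)V²/2g = 27.40 m
Pipe 3: V = 2.296 m/s, Re = 1.09×10^6, ε/D = 1.07×10^-4, f = 0.01352, h_3 = f(L/D)V²/2g = 15.42 m
Series → Q common, losses add: H = Σh = 51.32 m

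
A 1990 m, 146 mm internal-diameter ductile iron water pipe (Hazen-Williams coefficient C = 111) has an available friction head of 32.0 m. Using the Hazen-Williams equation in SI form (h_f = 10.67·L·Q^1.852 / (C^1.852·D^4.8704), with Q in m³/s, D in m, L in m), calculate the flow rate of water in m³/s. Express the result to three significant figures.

Rearranging: Q = [h_f·C^1.852·D^4.8704 / (10.67·L)]^(1/1.852)
Q = [32.0·111^1.852·0.146^4.8704 / (10.67·1990)]^0.540 = 0.02109 m³/s

Q ≈ 0.0211 m³/s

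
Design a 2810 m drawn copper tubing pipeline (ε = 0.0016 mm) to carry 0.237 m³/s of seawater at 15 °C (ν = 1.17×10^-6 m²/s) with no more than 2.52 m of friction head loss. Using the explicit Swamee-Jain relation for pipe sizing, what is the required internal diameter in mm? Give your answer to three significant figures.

Swamee-Jain (Type III): D = 0.66·[ε^1.25·(LQ²/(gh_f))^4.75 + ν·Q^9.4·(L/(gh_f))^5.2]^0.04
LQ²/(gh_f) = 6.385; L/(gh_f) = 113.7
Term 1 = ε^1.25·(…)^4.75 = 3.80×10^-4; Term 2 = ν·Q^9.4·(…)^5.2 = 0.0759
D = 0.66·(3.80×10^-4 + 0.0759)^0.04 = 0.5954 m = 595 mm
Check: V = 0.851 m/s, Re = 4.33×10^5, f = 0.01347, h_f = 2.35 m ≈ 2.52 m ✓

D ≈ 595 mm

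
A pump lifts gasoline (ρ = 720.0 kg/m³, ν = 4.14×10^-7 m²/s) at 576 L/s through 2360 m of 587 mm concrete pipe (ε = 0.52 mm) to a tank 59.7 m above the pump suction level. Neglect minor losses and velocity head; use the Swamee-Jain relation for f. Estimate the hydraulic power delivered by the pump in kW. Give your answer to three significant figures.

P_hyd ≈ 316 kW

V = 4Q/(πD²) = 2.128 m/s; Re = 3.02×10^6; ε/D = 8.86×10^-4; f = 0.01923
h_f = f(L/D)V²/2g = 17.85 m
Total head H = z + h_f = 59.7 + 17.85 = 77.55 m
P_hyd = ρgQH = 720.0·9.81·0.576·77.55 = 315.5 kW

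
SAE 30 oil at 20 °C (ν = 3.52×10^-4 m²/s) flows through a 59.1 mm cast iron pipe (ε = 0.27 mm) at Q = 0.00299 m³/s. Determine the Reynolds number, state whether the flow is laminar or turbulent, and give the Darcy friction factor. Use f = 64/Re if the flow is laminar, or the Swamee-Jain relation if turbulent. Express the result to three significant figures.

V = 4Q/(πD²) = 1.090 m/s
Re = VD/ν = 1.090·0.0591/3.52×10^-4 = 183
Re < 2300 → laminar → f = 64/Re = 0.3497

Re ≈ 183; laminar; f = 64/Re ≈ 0.350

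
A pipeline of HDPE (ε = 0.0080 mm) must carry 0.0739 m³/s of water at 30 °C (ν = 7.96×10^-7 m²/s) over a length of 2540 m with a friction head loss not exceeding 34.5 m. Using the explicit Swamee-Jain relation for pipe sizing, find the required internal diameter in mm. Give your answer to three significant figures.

Swamee-Jain (Type III): D = 0.66·[ε^1.25·(LQ²/(gh_f))^4.75 + ν·Q^9.4·(L/(gh_f))^5.2]^0.04
LQ²/(gh_f) = 0.04099; L/(gh_f) = 7.505
Term 1 = ε^1.25·(…)^4.75 = 1.09×10^-13; Term 2 = ν·Q^9.4·(…)^5.2 = 6.58×10^-13
D = 0.66·(1.09×10^-13 + 6.58×10^-13)^0.04 = 0.2162 m = 216 mm
Check: V = 2.01 m/s, Re = 5.47×10^5, f = 0.01348, h_f = 32.7 m ≈ 34.5 m ✓

D ≈ 216 mm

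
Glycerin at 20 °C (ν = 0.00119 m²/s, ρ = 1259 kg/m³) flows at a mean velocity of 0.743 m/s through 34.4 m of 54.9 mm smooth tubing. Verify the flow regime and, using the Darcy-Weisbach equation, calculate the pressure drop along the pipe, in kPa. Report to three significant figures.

Re = VD/ν = 0.743·0.05490/0.00119 = 34.3 → laminar (Re < 2300)
f = 64/Re = 1.867
h_f = f(L/D)V²/(2g) = 1.867·(34.4/0.05490)·0.743²/(2·9.81) = 32.92 m
Δp = ρg·h_f = 1259·9.81·32.92 = 406.6 kPa

Δp ≈ 407 kPa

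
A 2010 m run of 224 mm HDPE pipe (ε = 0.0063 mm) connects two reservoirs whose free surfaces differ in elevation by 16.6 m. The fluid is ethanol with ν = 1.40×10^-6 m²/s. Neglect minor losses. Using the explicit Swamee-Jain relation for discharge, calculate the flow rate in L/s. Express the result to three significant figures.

Swamee-Jain (Type II): Q = -0.965·√(gD⁵h_f/L)·ln[ε/(3.7D) + √(3.17ν²L/(gD³h_f))]
√(gD⁵h_f/L) = √(9.81·0.224⁵·16.6/2010) = 0.006759
ε/(3.7D) = 7.60×10^-6; √(3.17ν²L/(gD³h_f)) = 8.26×10^-5
Q = -0.965·0.006759·ln(9.020×10^-5) = 0.06075 m³/s
Check: V = 1.54 m/s, Re = 2.47×10^5, f = 0.01521, h_f = 16.5 m ≈ 16.6 m ✓

Q ≈ 60.8 L/s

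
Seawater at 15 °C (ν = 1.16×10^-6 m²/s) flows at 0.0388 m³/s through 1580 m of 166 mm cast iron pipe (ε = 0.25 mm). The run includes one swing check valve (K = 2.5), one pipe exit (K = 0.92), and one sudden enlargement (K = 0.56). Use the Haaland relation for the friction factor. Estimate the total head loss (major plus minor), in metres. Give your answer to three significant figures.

V = 4Q/(πD²) = 1.793 m/s; V²/2g = 0.1638 m
Re = 2.57×10^5, ε/D = 0.00151 → f = 0.02254 (Haaland)
Major: h_f = f(L/D)·V²/2g = 0.02254·9518·0.1638 = 35.15 m
Minor: ΣK = 3.98; h_m = ΣK·V²/2g = 0.6520 m
Total H_L = 35.15 + 0.6520 = 35.80 m

H_L ≈ 35.8 m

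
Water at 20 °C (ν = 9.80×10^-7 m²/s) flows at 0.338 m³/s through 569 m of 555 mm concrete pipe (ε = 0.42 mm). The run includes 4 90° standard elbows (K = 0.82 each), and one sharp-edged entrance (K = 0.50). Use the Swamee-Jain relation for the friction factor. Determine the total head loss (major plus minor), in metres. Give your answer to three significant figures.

V = 4Q/(πD²) = 1.397 m/s; V²/2g = 0.09949 m
Re = 7.91×10^5, ε/D = 7.57×10^-4 → f = 0.01894 (Swamee-Jain)
Major: h_f = f(L/D)·V²/2g = 0.01894·1025·0.09949 = 1.932 m
Minor: ΣK = 3.78; h_m = ΣK·V²/2g = 0.3761 m
Total H_L = 1.932 + 0.3761 = 2.308 m

H_L ≈ 2.31 m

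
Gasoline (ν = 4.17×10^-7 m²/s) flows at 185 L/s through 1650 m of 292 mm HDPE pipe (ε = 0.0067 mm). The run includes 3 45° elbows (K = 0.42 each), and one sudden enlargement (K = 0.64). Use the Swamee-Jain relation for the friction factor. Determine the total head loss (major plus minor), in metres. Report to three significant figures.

H_L ≈ 25.3 m

V = 4Q/(πD²) = 2.763 m/s; V²/2g = 0.3890 m
Re = 1.93×10^6, ε/D = 2.29×10^-5 → f = 0.01120 (Swamee-Jain)
Major: h_f = f(L/D)·V²/2g = 0.01120·5651·0.3890 = 24.61 m
Minor: ΣK = 1.90; h_m = ΣK·V²/2g = 0.7391 m
Total H_L = 24.61 + 0.7391 = 25.35 m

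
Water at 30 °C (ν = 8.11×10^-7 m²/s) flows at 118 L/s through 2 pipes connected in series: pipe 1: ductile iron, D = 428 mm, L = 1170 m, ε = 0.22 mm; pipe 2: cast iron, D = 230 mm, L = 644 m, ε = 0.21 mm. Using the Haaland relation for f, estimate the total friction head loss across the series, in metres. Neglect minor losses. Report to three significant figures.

Pipe 1: V = 0.8202 m/s, Re = 4.33×10^5, ε/D = 5.14×10^-4, f = 0.01778, h_1 = f(L/D)V²/2g = 1.667 m
Pipe 2: V = 2.840 m/s, Re = 8.05×10^5, ε/D = 9.13×10^-4, f = 0.01960, h_2 = f(L/D)V²/2g = 22.56 m
Series → Q common, losses add: H = Σh = 24.23 m

H ≈ 24.2 m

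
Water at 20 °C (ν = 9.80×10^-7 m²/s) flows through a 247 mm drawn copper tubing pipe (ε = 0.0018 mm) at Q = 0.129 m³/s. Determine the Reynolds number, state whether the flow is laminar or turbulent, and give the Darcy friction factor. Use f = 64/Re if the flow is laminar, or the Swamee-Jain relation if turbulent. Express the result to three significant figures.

Re ≈ 6.79×10^5; turbulent; f ≈ 0.0125

V = 4Q/(πD²) = 2.692 m/s
Re = VD/ν = 2.692·0.247/9.80×10^-7 = 6.79×10^5
Re > 4000 → turbulent; ε/D = 7.29×10^-6
Swamee-Jain: f = 0.01255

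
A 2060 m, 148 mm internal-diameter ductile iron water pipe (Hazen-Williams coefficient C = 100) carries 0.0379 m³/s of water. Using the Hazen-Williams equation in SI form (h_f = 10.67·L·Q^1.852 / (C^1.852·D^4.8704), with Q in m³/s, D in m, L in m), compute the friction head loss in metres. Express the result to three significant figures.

h_f ≈ 111 m

h_f = 10.67·2060·0.0379^1.852 / (100^1.852·0.148^4.8704) = 111.4 m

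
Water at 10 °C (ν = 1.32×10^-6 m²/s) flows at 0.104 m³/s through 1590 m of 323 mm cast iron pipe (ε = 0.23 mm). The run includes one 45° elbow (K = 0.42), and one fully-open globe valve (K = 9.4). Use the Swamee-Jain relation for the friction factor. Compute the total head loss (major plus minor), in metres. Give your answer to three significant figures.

V = 4Q/(πD²) = 1.269 m/s; V²/2g = 0.08211 m
Re = 3.11×10^5, ε/D = 7.12×10^-4 → f = 0.01941 (Swamee-Jain)
Major: h_f = f(L/D)·V²/2g = 0.01941·4923·0.08211 = 7.847 m
Minor: ΣK = 9.82; h_m = ΣK·V²/2g = 0.8063 m
Total H_L = 7.847 + 0.8063 = 8.653 m

H_L ≈ 8.65 m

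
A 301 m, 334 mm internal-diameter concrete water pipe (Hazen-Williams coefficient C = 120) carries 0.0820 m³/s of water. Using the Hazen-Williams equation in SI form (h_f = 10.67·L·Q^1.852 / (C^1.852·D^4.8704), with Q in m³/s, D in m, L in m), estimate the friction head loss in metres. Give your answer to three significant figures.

h_f = 10.67·301·0.0820^1.852 / (120^1.852·0.334^4.8704) = 0.9205 m

h_f ≈ 0.920 m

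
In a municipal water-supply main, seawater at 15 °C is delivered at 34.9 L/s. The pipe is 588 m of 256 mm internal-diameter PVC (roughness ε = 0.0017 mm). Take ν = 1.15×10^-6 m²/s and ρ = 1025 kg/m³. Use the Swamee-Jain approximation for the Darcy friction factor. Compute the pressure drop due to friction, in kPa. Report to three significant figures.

V = 4Q/(πD²) = 4·0.0349/(π·0.256²) = 0.6780 m/s
Re = VD/ν = 0.6780·0.256/1.15×10^-6 = 1.51×10^5 → turbulent
ε/D = 0.0017/256 = 6.64×10^-6
Swamee-Jain: f = 0.01647
h_f = f(L/D)V²/(2g) = 0.01647·(588/0.256)·0.6780²/(2·9.81) = 0.8865 m
Δp = ρg·h_f = 1025·9.81·0.8865 = 8.914 kPa

Δp ≈ 8.91 kPa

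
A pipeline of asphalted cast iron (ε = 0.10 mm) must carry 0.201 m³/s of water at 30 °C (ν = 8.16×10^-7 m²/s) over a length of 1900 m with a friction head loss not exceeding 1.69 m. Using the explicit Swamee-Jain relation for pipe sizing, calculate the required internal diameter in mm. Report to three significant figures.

Swamee-Jain (Type III): D = 0.66·[ε^1.25·(LQ²/(gh_f))^4.75 + ν·Q^9.4·(L/(gh_f))^5.2]^0.04
LQ²/(gh_f) = 4.630; L/(gh_f) = 114.6
Term 1 = ε^1.25·(…)^4.75 = 0.0145; Term 2 = ν·Q^9.4·(…)^5.2 = 0.0117
D = 0.66·(0.0145 + 0.0117)^0.04 = 0.5706 m = 571 mm
Check: V = 0.786 m/s, Re = 5.50×10^5, f = 0.01515, h_f = 1.59 m ≈ 1.69 m ✓

D ≈ 571 mm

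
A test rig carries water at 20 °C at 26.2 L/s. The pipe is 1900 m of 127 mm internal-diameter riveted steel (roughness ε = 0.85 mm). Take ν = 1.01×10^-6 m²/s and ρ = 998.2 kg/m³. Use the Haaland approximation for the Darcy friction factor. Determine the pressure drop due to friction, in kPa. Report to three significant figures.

V = 4Q/(πD²) = 4·0.0262/(π·0.127²) = 2.068 m/s
Re = VD/ν = 2.068·0.127/1.01×10^-6 = 2.60×10^5 → turbulent
ε/D = 0.85/127 = 0.00669
Haaland: f = 0.03358
h_f = f(L/D)V²/(2g) = 0.03358·(1900/0.127)·2.068²/(2·9.81) = 109.5 m
Δp = ρg·h_f = 998.2·9.81·109.5 = 1073 kPa

Δp ≈ 1070 kPa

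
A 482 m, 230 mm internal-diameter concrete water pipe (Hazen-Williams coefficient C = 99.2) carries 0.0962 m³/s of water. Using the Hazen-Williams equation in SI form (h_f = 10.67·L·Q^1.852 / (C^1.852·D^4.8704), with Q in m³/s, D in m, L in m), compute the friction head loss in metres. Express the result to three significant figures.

h_f = 10.67·482·0.0962^1.852 / (99.2^1.852·0.230^4.8704) = 17.34 m

h_f ≈ 17.3 m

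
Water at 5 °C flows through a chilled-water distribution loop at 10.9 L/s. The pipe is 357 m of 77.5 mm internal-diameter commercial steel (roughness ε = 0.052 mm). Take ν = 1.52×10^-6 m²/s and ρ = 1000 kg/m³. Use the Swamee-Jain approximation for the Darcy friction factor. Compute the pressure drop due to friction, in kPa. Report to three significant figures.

Δp ≈ 255 kPa

V = 4Q/(πD²) = 4·0.0109/(π·0.0775²) = 2.311 m/s
Re = VD/ν = 2.311·0.0775/1.52×10^-6 = 1.18×10^5 → turbulent
ε/D = 0.052/77.5 = 6.71×10^-4
Swamee-Jain: f = 0.02075
h_f = f(L/D)V²/(2g) = 0.02075·(357/0.0775)·2.311²/(2·9.81) = 26.01 m
Δp = ρg·h_f = 1000·9.81·26.01 = 255.2 kPa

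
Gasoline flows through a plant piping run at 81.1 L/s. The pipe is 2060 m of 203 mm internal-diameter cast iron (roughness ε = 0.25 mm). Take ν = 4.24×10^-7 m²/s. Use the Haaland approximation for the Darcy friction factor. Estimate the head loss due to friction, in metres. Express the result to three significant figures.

h_f ≈ 67.9 m

V = 4Q/(πD²) = 4·0.0811/(π·0.203²) = 2.506 m/s
Re = VD/ν = 2.506·0.203/4.24×10^-7 = 1.20×10^6 → turbulent
ε/D = 0.25/203 = 0.00123
Haaland: f = 0.02090
h_f = f(L/D)V²/(2g) = 0.02090·(2060/0.203)·2.506²/(2·9.81) = 67.88 m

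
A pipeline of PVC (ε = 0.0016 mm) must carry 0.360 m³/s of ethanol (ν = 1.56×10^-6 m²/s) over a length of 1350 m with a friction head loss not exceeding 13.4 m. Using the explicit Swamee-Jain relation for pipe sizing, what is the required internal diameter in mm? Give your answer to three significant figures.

Swamee-Jain (Type III): D = 0.66·[ε^1.25·(LQ²/(gh_f))^4.75 + ν·Q^9.4·(L/(gh_f))^5.2]^0.04
LQ²/(gh_f) = 1.331; L/(gh_f) = 10.27
Term 1 = ε^1.25·(…)^4.75 = 2.21×10^-7; Term 2 = ν·Q^9.4·(…)^5.2 = 1.92×10^-5
D = 0.66·(2.21×10^-7 + 1.92×10^-5)^0.04 = 0.4276 m = 428 mm
Check: V = 2.51 m/s, Re = 6.87×10^5, f = 0.01245, h_f = 12.6 m ≈ 13.4 m ✓

D ≈ 428 mm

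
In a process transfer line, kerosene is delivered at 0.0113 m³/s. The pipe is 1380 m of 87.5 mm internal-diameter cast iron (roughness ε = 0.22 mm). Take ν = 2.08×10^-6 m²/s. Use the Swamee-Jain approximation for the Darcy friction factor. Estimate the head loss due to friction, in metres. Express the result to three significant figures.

V = 4Q/(πD²) = 4·0.0113/(π·0.0875²) = 1.879 m/s
Re = VD/ν = 1.879·0.0875/2.08×10^-6 = 7.91×10^4 → turbulent
ε/D = 0.22/87.5 = 0.00251
Swamee-Jain: f = 0.02698
h_f = f(L/D)V²/(2g) = 0.02698·(1380/0.0875)·1.879²/(2·9.81) = 76.59 m

h_f ≈ 76.6 m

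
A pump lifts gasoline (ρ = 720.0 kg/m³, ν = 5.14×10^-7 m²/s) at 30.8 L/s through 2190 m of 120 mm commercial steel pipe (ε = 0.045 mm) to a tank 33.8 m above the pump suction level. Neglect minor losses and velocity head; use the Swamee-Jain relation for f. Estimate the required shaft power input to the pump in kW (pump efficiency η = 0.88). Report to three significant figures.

P_shaft ≈ 36.9 kW

V = 4Q/(πD²) = 2.723 m/s; Re = 6.36×10^5; ε/D = 3.75×10^-4; f = 0.01671
h_f = f(L/D)V²/2g = 115.3 m
Total head H = z + h_f = 33.8 + 115.3 = 149.1 m
P_hyd = ρgQH = 720.0·9.81·0.0308·149.1 = 32.44 kW
P_shaft = P_hyd/η = 32.44/0.88 = 36.86 kW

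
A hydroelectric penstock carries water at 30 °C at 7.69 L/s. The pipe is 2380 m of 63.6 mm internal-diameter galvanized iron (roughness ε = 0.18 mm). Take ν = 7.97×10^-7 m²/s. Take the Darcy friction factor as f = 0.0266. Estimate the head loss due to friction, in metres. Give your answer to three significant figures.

h_f ≈ 297 m

V = 4Q/(πD²) = 4·0.00769/(π·0.0636²) = 2.421 m/s
h_f = f(L/D)V²/(2g) = 0.02660·(2380/0.0636)·2.421²/(2·9.81) = 297.3 m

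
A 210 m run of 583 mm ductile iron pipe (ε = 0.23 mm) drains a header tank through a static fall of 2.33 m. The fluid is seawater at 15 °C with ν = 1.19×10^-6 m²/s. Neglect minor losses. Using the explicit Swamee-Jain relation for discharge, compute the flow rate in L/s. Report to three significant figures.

Swamee-Jain (Type II): Q = -0.965·√(gD⁵h_f/L)·ln[ε/(3.7D) + √(3.17ν²L/(gD³h_f))]
√(gD⁵h_f/L) = √(9.81·0.583⁵·2.33/210) = 0.08562
ε/(3.7D) = 1.07×10^-4; √(3.17ν²L/(gD³h_f)) = 1.44×10^-5
Q = -0.965·0.08562·ln(1.211×10^-4) = 0.7452 m³/s
Check: V = 2.79 m/s, Re = 1.37×10^6, f = 0.01638, h_f = 2.34 m ≈ 2.33 m ✓

Q ≈ 745 L/s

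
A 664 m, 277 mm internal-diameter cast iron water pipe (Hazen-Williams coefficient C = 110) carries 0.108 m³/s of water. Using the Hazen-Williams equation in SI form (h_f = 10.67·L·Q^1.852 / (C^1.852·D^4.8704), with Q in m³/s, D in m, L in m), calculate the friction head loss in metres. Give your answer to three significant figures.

h_f ≈ 9.88 m

h_f = 10.67·664·0.108^1.852 / (110^1.852·0.277^4.8704) = 9.884 m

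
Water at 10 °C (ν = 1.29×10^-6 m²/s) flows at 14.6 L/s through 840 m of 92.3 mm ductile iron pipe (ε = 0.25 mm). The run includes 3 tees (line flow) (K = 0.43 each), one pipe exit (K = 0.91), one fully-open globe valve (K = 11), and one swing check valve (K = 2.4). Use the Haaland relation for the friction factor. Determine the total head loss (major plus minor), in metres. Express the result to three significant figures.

H_L ≈ 61.9 m

V = 4Q/(πD²) = 2.182 m/s; V²/2g = 0.2427 m
Re = 1.56×10^5, ε/D = 0.00271 → f = 0.02630 (Haaland)
Major: h_f = f(L/D)·V²/2g = 0.02630·9101·0.2427 = 58.08 m
Minor: ΣK = 15.6; h_m = ΣK·V²/2g = 3.786 m
Total H_L = 58.08 + 3.786 = 61.86 m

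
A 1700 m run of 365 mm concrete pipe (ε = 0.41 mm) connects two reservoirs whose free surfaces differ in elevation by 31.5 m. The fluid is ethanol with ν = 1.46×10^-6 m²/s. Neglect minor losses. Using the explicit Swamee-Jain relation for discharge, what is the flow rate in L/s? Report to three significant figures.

Swamee-Jain (Type II): Q = -0.965·√(gD⁵h_f/L)·ln[ε/(3.7D) + √(3.17ν²L/(gD³h_f))]
√(gD⁵h_f/L) = √(9.81·0.365⁵·31.5/1700) = 0.03432
ε/(3.7D) = 3.04×10^-4; √(3.17ν²L/(gD³h_f)) = 2.76×10^-5
Q = -0.965·0.03432·ln(3.312×10^-4) = 0.2653 m³/s
Check: V = 2.54 m/s, Re = 6.34×10^5, f = 0.02075, h_f = 31.7 m ≈ 31.5 m ✓

Q ≈ 265 L/s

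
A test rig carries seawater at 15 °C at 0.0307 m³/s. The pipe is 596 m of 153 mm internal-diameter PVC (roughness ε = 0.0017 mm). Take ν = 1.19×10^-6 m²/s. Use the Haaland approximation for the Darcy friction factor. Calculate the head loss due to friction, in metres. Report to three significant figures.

V = 4Q/(πD²) = 4·0.0307/(π·0.153²) = 1.670 m/s
Re = VD/ν = 1.670·0.153/1.19×10^-6 = 2.15×10^5 → turbulent
ε/D = 0.0017/153 = 1.11×10^-5
Haaland: f = 0.01536
h_f = f(L/D)V²/(2g) = 0.01536·(596/0.153)·1.670²/(2·9.81) = 8.501 m

h_f ≈ 8.50 m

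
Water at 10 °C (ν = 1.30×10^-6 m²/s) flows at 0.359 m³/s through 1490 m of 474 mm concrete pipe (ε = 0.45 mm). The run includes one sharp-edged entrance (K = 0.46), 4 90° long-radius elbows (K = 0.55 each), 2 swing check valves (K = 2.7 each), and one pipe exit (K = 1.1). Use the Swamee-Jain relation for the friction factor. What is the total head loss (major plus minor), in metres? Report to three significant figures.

V = 4Q/(πD²) = 2.034 m/s; V²/2g = 0.2110 m
Re = 7.42×10^5, ε/D = 9.49×10^-4 → f = 0.01992 (Swamee-Jain)
Major: h_f = f(L/D)·V²/2g = 0.01992·3143·0.2110 = 13.21 m
Minor: ΣK = 9.16; h_m = ΣK·V²/2g = 1.932 m
Total H_L = 13.21 + 1.932 = 15.14 m

H_L ≈ 15.1 m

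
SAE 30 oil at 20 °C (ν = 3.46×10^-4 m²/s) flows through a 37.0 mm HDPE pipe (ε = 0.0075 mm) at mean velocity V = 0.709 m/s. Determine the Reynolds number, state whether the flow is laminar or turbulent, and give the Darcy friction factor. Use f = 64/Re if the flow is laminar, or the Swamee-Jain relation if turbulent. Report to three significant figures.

Re ≈ 75.8; laminar; f = 64/Re ≈ 0.844

Re = VD/ν = 0.7090·0.0370/3.46×10^-4 = 75.8
Re < 2300 → laminar → f = 64/Re = 0.8441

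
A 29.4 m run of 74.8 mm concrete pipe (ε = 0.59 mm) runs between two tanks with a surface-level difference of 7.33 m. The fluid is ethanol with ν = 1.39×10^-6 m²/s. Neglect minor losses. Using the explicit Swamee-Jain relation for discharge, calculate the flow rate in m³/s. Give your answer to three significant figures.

Q ≈ 0.0141 m³/s

Swamee-Jain (Type II): Q = -0.965·√(gD⁵h_f/L)·ln[ε/(3.7D) + √(3.17ν²L/(gD³h_f))]
√(gD⁵h_f/L) = √(9.81·0.0748⁵·7.33/29.4) = 0.002393
ε/(3.7D) = 0.00213; √(3.17ν²L/(gD³h_f)) = 7.74×10^-5
Q = -0.965·0.002393·ln(0.002209) = 0.01412 m³/s
Check: V = 3.21 m/s, Re = 1.73×10^5, f = 0.03562, h_f = 7.37 m ≈ 7.33 m ✓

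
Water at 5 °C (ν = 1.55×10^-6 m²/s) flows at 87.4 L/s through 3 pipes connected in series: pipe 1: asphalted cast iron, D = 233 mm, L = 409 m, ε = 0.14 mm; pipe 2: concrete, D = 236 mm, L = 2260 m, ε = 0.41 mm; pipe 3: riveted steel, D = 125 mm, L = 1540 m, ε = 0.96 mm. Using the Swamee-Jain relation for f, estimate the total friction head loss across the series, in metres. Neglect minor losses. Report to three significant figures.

H ≈ 1170 m

Pipe 1: V = 2.050 m/s, Re = 3.08×10^5, ε/D = 6.01×10^-4, f = 0.01885, h_1 = f(L/D)V²/2g = 7.087 m
Pipe 2: V = 1.998 m/s, Re = 3.04×10^5, ε/D = 0.00174, f = 0.02337, h_2 = f(L/D)V²/2g = 45.54 m
Pipe 3: V = 7.122 m/s, Re = 5.74×10^5, ε/D = 0.00768, f = 0.03494, h_3 = f(L/D)V²/2g = 1113 m
Series → Q common, losses add: H = Σh = 1165 m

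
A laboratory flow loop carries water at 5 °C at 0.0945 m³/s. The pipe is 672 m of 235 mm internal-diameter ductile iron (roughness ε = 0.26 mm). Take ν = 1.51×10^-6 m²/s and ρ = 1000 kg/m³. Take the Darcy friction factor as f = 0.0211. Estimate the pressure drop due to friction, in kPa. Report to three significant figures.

Δp ≈ 143 kPa

V = 4Q/(πD²) = 4·0.0945/(π·0.235²) = 2.179 m/s
h_f = f(L/D)V²/(2g) = 0.02110·(672/0.235)·2.179²/(2·9.81) = 14.60 m
Δp = ρg·h_f = 1000·9.81·14.60 = 143.2 kPa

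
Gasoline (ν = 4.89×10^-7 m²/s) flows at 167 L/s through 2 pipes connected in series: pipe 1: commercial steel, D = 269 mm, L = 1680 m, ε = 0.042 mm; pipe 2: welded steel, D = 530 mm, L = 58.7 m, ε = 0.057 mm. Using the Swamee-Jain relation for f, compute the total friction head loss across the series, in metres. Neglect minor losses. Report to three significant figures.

H ≈ 38.2 m

Pipe 1: V = 2.938 m/s, Re = 1.62×10^6, ε/D = 1.56×10^-4, f = 0.01388, h_1 = f(L/D)V²/2g = 38.15 m
Pipe 2: V = 0.7570 m/s, Re = 8.20×10^5, ε/D = 1.08×10^-4, f = 0.01385, h_2 = f(L/D)V²/2g = 0.04479 m
Series → Q common, losses add: H = Σh = 38.20 m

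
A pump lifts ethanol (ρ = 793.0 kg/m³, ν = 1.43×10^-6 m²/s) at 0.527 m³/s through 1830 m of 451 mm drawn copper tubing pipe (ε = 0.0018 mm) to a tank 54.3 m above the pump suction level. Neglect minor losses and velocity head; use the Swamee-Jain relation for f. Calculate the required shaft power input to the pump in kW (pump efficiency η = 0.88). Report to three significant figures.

P_shaft ≈ 375 kW

V = 4Q/(πD²) = 3.299 m/s; Re = 1.04×10^6; ε/D = 3.99×10^-6; f = 0.01163
h_f = f(L/D)V²/2g = 26.18 m
Total head H = z + h_f = 54.3 + 26.18 = 80.48 m
P_hyd = ρgQH = 793.0·9.81·0.527·80.48 = 330.0 kW
P_shaft = P_hyd/η = 330.0/0.88 = 374.9 kW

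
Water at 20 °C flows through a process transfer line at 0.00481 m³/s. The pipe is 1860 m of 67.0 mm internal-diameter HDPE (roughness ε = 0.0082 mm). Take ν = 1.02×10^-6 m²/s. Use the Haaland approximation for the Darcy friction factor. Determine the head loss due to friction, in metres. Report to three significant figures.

V = 4Q/(πD²) = 4·0.00481/(π·0.0670²) = 1.364 m/s
Re = VD/ν = 1.364·0.0670/1.02×10^-6 = 8.96×10^4 → turbulent
ε/D = 0.0082/67.0 = 1.22×10^-4
Haaland: f = 0.01875
h_f = f(L/D)V²/(2g) = 0.01875·(1860/0.0670)·1.364²/(2·9.81) = 49.38 m

h_f ≈ 49.4 m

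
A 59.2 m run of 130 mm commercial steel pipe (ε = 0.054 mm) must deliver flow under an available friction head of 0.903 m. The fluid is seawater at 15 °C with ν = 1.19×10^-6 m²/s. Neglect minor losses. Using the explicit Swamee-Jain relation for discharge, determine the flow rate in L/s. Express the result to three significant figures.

Swamee-Jain (Type II): Q = -0.965·√(gD⁵h_f/L)·ln[ε/(3.7D) + √(3.17ν²L/(gD³h_f))]
√(gD⁵h_f/L) = √(9.81·0.130⁵·0.903/59.2) = 0.002357
ε/(3.7D) = 1.12×10^-4; √(3.17ν²L/(gD³h_f)) = 1.17×10^-4
Q = -0.965·0.002357·ln(2.291×10^-4) = 0.01906 m³/s
Check: V = 1.44 m/s, Re = 1.57×10^5, f = 0.01895, h_f = 0.907 m ≈ 0.903 m ✓

Q ≈ 19.1 L/s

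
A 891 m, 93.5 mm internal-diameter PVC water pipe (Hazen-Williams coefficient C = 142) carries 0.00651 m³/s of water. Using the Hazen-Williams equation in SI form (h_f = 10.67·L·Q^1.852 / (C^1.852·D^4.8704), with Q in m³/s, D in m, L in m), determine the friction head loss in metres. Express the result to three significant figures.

h_f = 10.67·891·0.00651^1.852 / (142^1.852·0.0935^4.8704) = 9.022 m

h_f ≈ 9.02 m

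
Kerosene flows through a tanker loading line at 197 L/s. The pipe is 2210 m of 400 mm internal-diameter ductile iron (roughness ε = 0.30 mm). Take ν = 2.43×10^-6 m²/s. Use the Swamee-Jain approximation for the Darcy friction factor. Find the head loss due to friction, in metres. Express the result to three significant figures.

V = 4Q/(πD²) = 4·0.197/(π·0.400²) = 1.568 m/s
Re = VD/ν = 1.568·0.400/2.43×10^-6 = 2.58×10^5 → turbulent
ε/D = 0.30/400 = 7.50×10^-4
Swamee-Jain: f = 0.01981
h_f = f(L/D)V²/(2g) = 0.01981·(2210/0.400)·1.568²/(2·9.81) = 13.71 m

h_f ≈ 13.7 m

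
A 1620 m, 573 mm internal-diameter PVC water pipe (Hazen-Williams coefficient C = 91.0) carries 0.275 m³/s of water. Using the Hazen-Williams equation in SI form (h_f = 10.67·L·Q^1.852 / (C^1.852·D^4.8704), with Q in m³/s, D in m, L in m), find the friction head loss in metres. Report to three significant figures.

h_f ≈ 5.61 m

h_f = 10.67·1620·0.275^1.852 / (91.0^1.852·0.573^4.8704) = 5.611 m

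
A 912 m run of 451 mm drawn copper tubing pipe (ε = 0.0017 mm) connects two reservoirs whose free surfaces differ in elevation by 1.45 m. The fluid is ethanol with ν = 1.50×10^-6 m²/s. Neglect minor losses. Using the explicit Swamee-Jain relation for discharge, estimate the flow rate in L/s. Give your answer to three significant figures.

Q ≈ 157 L/s

Swamee-Jain (Type II): Q = -0.965·√(gD⁵h_f/L)·ln[ε/(3.7D) + √(3.17ν²L/(gD³h_f))]
√(gD⁵h_f/L) = √(9.81·0.451⁵·1.45/912) = 0.01706
ε/(3.7D) = 1.02×10^-6; √(3.17ν²L/(gD³h_f)) = 7.06×10^-5
Q = -0.965·0.01706·ln(7.162×10^-5) = 0.1571 m³/s
Check: V = 0.984 m/s, Re = 2.96×10^5, f = 0.01446, h_f = 1.44 m ≈ 1.45 m ✓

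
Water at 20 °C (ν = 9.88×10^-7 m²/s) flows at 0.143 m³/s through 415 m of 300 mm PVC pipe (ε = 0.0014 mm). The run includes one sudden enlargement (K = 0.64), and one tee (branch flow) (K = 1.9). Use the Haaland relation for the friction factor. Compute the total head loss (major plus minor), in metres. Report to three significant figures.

V = 4Q/(πD²) = 2.023 m/s; V²/2g = 0.2086 m
Re = 6.14×10^5, ε/D = 4.67×10^-6 → f = 0.01265 (Haaland)
Major: h_f = f(L/D)·V²/2g = 0.01265·1383·0.2086 = 3.651 m
Minor: ΣK = 2.54; h_m = ΣK·V²/2g = 0.5298 m
Total H_L = 3.651 + 0.5298 = 4.181 m

H_L ≈ 4.18 m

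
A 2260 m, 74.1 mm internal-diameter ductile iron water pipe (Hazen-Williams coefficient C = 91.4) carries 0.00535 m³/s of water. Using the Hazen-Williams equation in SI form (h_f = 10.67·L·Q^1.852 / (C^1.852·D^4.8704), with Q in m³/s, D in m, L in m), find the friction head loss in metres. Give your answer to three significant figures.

h_f ≈ 112 m

h_f = 10.67·2260·0.00535^1.852 / (91.4^1.852·0.0741^4.8704) = 111.7 m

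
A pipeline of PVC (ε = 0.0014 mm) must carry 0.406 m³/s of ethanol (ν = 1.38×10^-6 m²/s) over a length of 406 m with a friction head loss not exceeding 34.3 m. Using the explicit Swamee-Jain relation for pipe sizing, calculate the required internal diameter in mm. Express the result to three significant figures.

Swamee-Jain (Type III): D = 0.66·[ε^1.25·(LQ²/(gh_f))^4.75 + ν·Q^9.4·(L/(gh_f))^5.2]^0.04
LQ²/(gh_f) = 0.1989; L/(gh_f) = 1.207
Term 1 = ε^1.25·(…)^4.75 = 2.24×10^-11; Term 2 = ν·Q^9.4·(…)^5.2 = 7.66×10^-10
D = 0.66·(2.24×10^-11 + 7.66×10^-10)^0.04 = 0.2854 m = 285 mm
Check: V = 6.35 m/s, Re = 1.31×10^6, f = 0.01124, h_f = 32.8 m ≈ 34.3 m ✓

D ≈ 285 mm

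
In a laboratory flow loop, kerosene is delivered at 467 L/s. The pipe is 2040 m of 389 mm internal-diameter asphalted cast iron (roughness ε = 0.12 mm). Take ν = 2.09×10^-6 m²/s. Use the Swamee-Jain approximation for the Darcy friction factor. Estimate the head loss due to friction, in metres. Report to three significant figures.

V = 4Q/(πD²) = 4·0.467/(π·0.389²) = 3.929 m/s
Re = VD/ν = 3.929·0.389/2.09×10^-6 = 7.31×10^5 → turbulent
ε/D = 0.12/389 = 3.08×10^-4
Swamee-Jain: f = 0.01607
h_f = f(L/D)V²/(2g) = 0.01607·(2040/0.389)·3.929²/(2·9.81) = 66.32 m

h_f ≈ 66.3 m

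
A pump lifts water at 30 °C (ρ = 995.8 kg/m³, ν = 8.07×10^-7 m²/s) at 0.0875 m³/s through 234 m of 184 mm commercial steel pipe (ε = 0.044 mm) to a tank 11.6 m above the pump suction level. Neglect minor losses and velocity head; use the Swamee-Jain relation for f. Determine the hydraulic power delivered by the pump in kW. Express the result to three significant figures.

V = 4Q/(πD²) = 3.291 m/s; Re = 7.50×10^5; ε/D = 2.39×10^-4; f = 0.01543
h_f = f(L/D)V²/2g = 10.83 m
Total head H = z + h_f = 11.6 + 10.83 = 22.43 m
P_hyd = ρgQH = 995.8·9.81·0.0875·22.43 = 19.17 kW

P_hyd ≈ 19.2 kW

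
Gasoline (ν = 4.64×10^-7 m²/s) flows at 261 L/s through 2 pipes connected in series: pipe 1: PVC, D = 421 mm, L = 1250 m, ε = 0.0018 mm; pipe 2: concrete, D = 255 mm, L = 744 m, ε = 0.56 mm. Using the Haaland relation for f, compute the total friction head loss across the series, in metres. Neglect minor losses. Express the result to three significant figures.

Pipe 1: V = 1.875 m/s, Re = 1.70×10^6, ε/D = 4.28×10^-6, f = 0.01072, h_1 = f(L/D)V²/2g = 5.704 m
Pipe 2: V = 5.111 m/s, Re = 2.81×10^6, ε/D = 0.00220, f = 0.02412, h_2 = f(L/D)V²/2g = 93.67 m
Series → Q common, losses add: H = Σh = 99.37 m

H ≈ 99.4 m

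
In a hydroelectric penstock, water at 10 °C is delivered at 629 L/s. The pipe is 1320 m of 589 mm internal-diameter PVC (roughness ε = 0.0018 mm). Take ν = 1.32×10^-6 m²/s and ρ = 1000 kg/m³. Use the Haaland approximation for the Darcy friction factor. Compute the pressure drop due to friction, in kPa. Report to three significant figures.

Δp ≈ 69.1 kPa

V = 4Q/(πD²) = 4·0.629/(π·0.589²) = 2.309 m/s
Re = VD/ν = 2.309·0.589/1.32×10^-6 = 1.03×10^6 → turbulent
ε/D = 0.0018/589 = 3.06×10^-6
Haaland: f = 0.01158
h_f = f(L/D)V²/(2g) = 0.01158·(1320/0.589)·2.309²/(2·9.81) = 7.049 m
Δp = ρg·h_f = 1000·9.81·7.049 = 69.15 kPa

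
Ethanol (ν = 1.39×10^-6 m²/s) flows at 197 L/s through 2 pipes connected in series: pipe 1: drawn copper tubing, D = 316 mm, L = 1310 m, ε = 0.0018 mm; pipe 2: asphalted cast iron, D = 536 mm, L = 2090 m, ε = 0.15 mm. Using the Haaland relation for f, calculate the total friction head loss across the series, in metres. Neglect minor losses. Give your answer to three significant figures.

Pipe 1: V = 2.512 m/s, Re = 5.71×10^5, ε/D = 5.70×10^-6, f = 0.01283, h_1 = f(L/D)V²/2g = 17.10 m
Pipe 2: V = 0.8731 m/s, Re = 3.37×10^5, ε/D = 2.80×10^-4, f = 0.01649, h_2 = f(L/D)V²/2g = 2.498 m
Series → Q common, losses add: H = Σh = 19.60 m

H ≈ 19.6 m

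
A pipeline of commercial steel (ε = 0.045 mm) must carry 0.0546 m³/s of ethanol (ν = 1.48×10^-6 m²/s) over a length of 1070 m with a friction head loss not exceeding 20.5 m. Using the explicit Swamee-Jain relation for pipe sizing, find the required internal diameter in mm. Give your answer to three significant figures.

D ≈ 188 mm

Swamee-Jain (Type III): D = 0.66·[ε^1.25·(LQ²/(gh_f))^4.75 + ν·Q^9.4·(L/(gh_f))^5.2]^0.04
LQ²/(gh_f) = 0.01586; L/(gh_f) = 5.321
Term 1 = ε^1.25·(…)^4.75 = 1.04×10^-14; Term 2 = ν·Q^9.4·(…)^5.2 = 1.19×10^-14
D = 0.66·(1.04×10^-14 + 1.19×10^-14)^0.04 = 0.1877 m = 188 mm
Check: V = 1.97 m/s, Re = 2.50×10^5, f = 0.01695, h_f = 19.2 m ≈ 20.5 m ✓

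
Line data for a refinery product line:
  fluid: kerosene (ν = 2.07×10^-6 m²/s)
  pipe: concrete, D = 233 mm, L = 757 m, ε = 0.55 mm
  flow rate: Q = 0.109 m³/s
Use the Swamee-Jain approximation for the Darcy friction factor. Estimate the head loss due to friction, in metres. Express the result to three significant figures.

h_f ≈ 27.3 m

V = 4Q/(πD²) = 4·0.109/(π·0.233²) = 2.556 m/s
Re = VD/ν = 2.556·0.233/2.07×10^-6 = 2.88×10^5 → turbulent
ε/D = 0.55/233 = 0.00236
Swamee-Jain: f = 0.02520
h_f = f(L/D)V²/(2g) = 0.02520·(757/0.233)·2.556²/(2·9.81) = 27.27 m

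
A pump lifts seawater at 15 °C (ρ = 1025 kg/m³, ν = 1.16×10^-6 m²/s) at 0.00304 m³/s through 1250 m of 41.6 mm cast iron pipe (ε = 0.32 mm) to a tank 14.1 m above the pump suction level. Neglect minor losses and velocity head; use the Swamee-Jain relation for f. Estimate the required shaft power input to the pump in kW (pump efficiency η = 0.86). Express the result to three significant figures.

V = 4Q/(πD²) = 2.237 m/s; Re = 8.02×10^4; ε/D = 0.00769; f = 0.03592
h_f = f(L/D)V²/2g = 275.2 m
Total head H = z + h_f = 14.1 + 275.2 = 289.3 m
P_hyd = ρgQH = 1025·9.81·0.00304·289.3 = 8.843 kW
P_shaft = P_hyd/η = 8.843/0.86 = 10.28 kW

P_shaft ≈ 10.3 kW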